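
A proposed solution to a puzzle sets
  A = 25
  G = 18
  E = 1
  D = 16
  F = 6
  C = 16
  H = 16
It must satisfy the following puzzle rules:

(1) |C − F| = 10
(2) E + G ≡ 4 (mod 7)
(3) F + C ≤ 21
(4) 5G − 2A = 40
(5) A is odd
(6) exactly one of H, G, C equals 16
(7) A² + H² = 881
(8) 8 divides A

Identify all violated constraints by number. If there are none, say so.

No — constraints 2, 3, 6, and 8 are not satisfied.

(1) |16 − 6| = 10 — holds.
(2) E + G = 19; 19 mod 7 = 5, not 4 — fails.
(3) F + C = 6 + 16 = 22; 22 > 21, bound 21 not met — fails.
(4) 5G − 2A = 5(18) − 2(25) = 40 — holds.
(5) A = 25 is odd — holds.
(6) H=16, G=18, C=16; 2 of them equal 16, not exactly one — fails.
(7) A² + H² = 25² + 16² = 625 + 256 = 881 — holds.
(8) 25 = 8×3 + 1, so 8 does not divide 25 — fails.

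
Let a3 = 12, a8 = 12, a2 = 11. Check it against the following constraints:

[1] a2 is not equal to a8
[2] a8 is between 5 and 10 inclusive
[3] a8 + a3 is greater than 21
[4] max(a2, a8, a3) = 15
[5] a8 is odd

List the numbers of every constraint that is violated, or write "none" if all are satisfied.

[1] a2 = 11, a8 = 12; distinct — OK.
[2] a8 = 12 is outside [5, 10] — violated.
[3] a8 + a3 = 12 + 12 = 24; 24 > 21 — OK.
[4] max(11, 12, 12) = 12, not 15 — violated.
[5] a8 = 12 is even — violated.

Constraints 2, 4, and 5 are violated.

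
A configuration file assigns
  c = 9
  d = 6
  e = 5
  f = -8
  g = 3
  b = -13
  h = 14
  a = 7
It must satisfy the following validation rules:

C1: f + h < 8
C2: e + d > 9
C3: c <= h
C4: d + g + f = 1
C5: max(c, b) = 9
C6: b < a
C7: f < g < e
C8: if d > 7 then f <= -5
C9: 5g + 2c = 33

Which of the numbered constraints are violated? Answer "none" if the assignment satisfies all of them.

The assignment satisfies every constraint.

C1: f + h = -8 + 14 = 6; 6 < 8 — holds.
C2: e + d = 5 + 6 = 11; 11 > 9 — holds.
C3: c = 9, h = 14; 9 ≤ 14 — holds.
C4: d + g + f = 6 + 3 + (-8) = 1 — holds.
C5: max(9, -13) = 9 — holds.
C6: b = -13, a = 7; -13 < 7 — holds.
C7: values -8 < 3 < 5 — holds.
C8: d = 6, not > 7; antecedent false, conditional vacuously true — holds.
C9: 5g + 2c = 5(3) + 2(9) = 33 — holds.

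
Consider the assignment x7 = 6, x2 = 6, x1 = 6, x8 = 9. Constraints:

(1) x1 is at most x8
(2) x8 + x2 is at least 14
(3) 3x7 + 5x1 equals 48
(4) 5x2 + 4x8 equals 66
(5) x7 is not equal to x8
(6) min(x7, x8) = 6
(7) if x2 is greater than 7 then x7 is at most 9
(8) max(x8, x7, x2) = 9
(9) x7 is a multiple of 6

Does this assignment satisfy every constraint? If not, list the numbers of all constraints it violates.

The assignment satisfies every constraint.

(1) x1 = 6, x8 = 9; 6 ≤ 9 — satisfied.
(2) x8 + x2 = 9 + 6 = 15; 15 ≥ 14 — satisfied.
(3) 3x7 + 5x1 = 3(6) + 5(6) = 48 — satisfied.
(4) 5x2 + 4x8 = 5(6) + 4(9) = 66 — satisfied.
(5) x7 = 6, x8 = 9; distinct — satisfied.
(6) min(6, 9) = 6 — satisfied.
(7) x2 = 6, not > 7; antecedent false, conditional vacuously true — satisfied.
(8) max(9, 6, 6) = 9 — satisfied.
(9) 6 / 6 = 1, so 6 divides 6 — satisfied.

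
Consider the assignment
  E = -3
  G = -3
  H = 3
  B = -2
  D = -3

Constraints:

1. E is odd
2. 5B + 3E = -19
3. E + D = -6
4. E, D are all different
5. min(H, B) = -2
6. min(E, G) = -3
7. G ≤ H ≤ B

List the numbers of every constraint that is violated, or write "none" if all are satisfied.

1. E = -3 is odd  ✔
2. 5B + 3E = 5(-2) + 3(-3) = -19  ✔
3. E + D = -3 + (-3) = -6  ✔
4. E = D = -3, not all different  ✘
5. min(3, -2) = -2  ✔
6. min(-3, -3) = -3  ✔
7. values -3, 3, -2; H = 3 is not ≤ B = -2  ✘

Violated: 4, 7.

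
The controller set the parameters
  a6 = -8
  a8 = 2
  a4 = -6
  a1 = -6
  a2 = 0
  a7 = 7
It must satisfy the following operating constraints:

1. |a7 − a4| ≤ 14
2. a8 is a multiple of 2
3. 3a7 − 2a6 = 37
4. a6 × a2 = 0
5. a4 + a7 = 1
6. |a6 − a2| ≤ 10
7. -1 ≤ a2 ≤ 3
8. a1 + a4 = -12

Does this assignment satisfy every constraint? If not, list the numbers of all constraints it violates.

1. |7 − (-6)| = 13; 13 ≤ 14 — satisfied.
2. 2 / 2 = 1, so 2 divides 2 — satisfied.
3. 3a7 − 2a6 = 3(7) − 2(-8) = 37 — satisfied.
4. a6 × a2 = -8 × 0 = 0 — satisfied.
5. a4 + a7 = -6 + 7 = 1 — satisfied.
6. |-8 − 0| = 8; 8 ≤ 10 — satisfied.
7. a2 = 0 lies in [-1, 3] — satisfied.
8. a1 + a4 = -6 + (-6) = -12 — satisfied.

None — every constraint holds.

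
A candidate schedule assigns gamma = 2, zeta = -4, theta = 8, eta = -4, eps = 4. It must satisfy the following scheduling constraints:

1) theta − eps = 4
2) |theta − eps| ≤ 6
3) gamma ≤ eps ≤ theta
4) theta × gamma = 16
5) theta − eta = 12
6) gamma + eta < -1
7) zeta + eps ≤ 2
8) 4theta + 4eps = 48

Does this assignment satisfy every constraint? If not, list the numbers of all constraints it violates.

None — every constraint holds.

1) theta − eps = 8 − 4 = 4 — satisfied.
2) |8 − 4| = 4; 4 ≤ 6 — satisfied.
3) values 2 ≤ 4 ≤ 8 — satisfied.
4) theta × gamma = 8 × 2 = 16 — satisfied.
5) theta − eta = 8 − (-4) = 12 — satisfied.
6) gamma + eta = 2 + (-4) = -2; -2 < -1 — satisfied.
7) zeta + eps = -4 + 4 = 0; 0 ≤ 2 — satisfied.
8) 4theta + 4eps = 4(8) + 4(4) = 48 — satisfied.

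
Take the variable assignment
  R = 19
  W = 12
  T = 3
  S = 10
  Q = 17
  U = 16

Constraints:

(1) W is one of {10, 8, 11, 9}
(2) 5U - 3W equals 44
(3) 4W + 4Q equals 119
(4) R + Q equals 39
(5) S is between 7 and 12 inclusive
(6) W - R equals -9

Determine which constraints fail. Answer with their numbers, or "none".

Violated: 1, 3, 4, and 6.

(1) W = 12 is not in {10, 8, 11, 9}  FAIL
(2) 5U - 3W = 5(16) - 3(12) = 44  OK
(3) 4W + 4Q = 4(12) + 4(17) = 116, not 119  FAIL
(4) R + Q = 19 + 17 = 36, not 39  FAIL
(5) S = 10 lies in [7, 12]  OK
(6) W - R = 12 - 19 = -7, not -9  FAIL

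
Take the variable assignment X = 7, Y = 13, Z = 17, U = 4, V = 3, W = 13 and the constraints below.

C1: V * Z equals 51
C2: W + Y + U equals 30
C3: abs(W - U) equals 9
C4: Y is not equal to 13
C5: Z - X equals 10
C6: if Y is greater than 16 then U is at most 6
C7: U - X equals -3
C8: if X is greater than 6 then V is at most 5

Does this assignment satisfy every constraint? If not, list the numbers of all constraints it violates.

C1: V * Z = 3 * 17 = 51 — OK.
C2: W + Y + U = 13 + 13 + 4 = 30 — OK.
C3: abs(13 - 4) = 9 — OK.
C4: Y = 13, but 13 is required to differ — violated.
C5: Z - X = 17 - 7 = 10 — OK.
C6: Y = 13, not > 16; antecedent false, conditional vacuously true — OK.
C7: U - X = 4 - 7 = -3 — OK.
C8: X = 7 > 6, so we need V ≤ 5; V = 3 ≤ 5 — OK.

The assignment fails constraint 4.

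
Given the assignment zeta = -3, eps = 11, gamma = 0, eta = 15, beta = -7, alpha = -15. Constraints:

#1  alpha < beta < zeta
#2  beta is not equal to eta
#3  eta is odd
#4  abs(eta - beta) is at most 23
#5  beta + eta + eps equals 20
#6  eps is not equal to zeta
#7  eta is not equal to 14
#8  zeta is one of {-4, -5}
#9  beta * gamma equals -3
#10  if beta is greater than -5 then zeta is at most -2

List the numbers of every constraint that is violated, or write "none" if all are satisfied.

#1 values -15 < -7 < -3  holds
#2 beta = -7, eta = 15; distinct  holds
#3 eta = 15 is odd  holds
#4 abs(15 - (-7)) = 22; 22 ≤ 23  holds
#5 beta + eta + eps = -7 + 15 + 11 = 19, not 20  fails
#6 eps = 11, zeta = -3; distinct  holds
#7 eta = 15, and 15 ≠ 14  holds
#8 zeta = -3 is not in {-4, -5}  fails
#9 beta * gamma = -7 * 0 = 0, not -3  fails
#10 beta = -7, not > -5; antecedent false, conditional vacuously true  holds

No — constraints 5, 8, 9 are not satisfied.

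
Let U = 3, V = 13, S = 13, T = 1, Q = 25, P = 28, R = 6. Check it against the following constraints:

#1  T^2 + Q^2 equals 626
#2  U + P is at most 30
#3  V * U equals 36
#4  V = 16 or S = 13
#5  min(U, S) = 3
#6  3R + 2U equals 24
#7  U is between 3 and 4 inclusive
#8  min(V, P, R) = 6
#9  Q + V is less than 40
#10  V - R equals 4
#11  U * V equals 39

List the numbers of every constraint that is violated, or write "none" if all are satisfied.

#1 T^2 + Q^2 = 1^2 + 25^2 = 1 + 625 = 626 — holds.
#2 U + P = 3 + 28 = 31; 31 > 30, bound 30 not met — fails.
#3 V * U = 13 * 3 = 39, not 36 — fails.
#4 V = 13 ≠ 16, but S = 13 = 13 (second disjunct) — holds.
#5 min(3, 13) = 3 — holds.
#6 3R + 2U = 3(6) + 2(3) = 24 — holds.
#7 U = 3 lies in [3, 4] — holds.
#8 min(13, 28, 6) = 6 — holds.
#9 Q + V = 25 + 13 = 38; 38 < 40 — holds.
#10 V - R = 13 - 6 = 7, not 4 — fails.
#11 U * V = 3 * 13 = 39 — holds.

No — constraints 2, 3, 10 are not satisfied.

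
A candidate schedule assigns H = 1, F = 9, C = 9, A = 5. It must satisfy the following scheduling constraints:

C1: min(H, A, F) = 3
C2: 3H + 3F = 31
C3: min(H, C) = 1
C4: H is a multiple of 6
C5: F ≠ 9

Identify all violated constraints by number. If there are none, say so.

C1: min(1, 5, 9) = 1, not 3 — violated.
C2: 3H + 3F = 3(1) + 3(9) = 30, not 31 — violated.
C3: min(1, 9) = 1 — OK.
C4: 1 = 6×0 + 1, so 6 does not divide 1 — violated.
C5: F = 9, but 9 is required to differ — violated.

No — constraints 1, 2, 4, and 5 are not satisfied.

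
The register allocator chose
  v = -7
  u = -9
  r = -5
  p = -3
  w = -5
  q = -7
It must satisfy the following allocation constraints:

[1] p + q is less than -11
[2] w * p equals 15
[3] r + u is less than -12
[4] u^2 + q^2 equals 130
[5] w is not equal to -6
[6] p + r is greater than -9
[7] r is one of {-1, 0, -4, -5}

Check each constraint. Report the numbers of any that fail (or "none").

No — constraint 1 is not satisfied.

[1] p + q = -3 + (-7) = -10; -10 ≥ -11, bound -11 not met  false
[2] w * p = -5 * (-3) = 15  true
[3] r + u = -5 + (-9) = -14; -14 < -12  true
[4] u^2 + q^2 = (-9)^2 + (-7)^2 = 81 + 49 = 130  true
[5] w = -5, and -5 ≠ -6  true
[6] p + r = -3 + (-5) = -8; -8 > -9  true
[7] r = -5 is in {-1, 0, -4, -5}  true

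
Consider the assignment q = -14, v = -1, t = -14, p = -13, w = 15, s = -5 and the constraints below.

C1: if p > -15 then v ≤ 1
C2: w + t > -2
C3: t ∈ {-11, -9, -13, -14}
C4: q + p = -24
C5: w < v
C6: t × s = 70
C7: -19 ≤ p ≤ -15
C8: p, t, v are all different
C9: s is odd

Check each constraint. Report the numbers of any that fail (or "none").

C1: p = -13 > -15, so we need v ≤ 1; v = -1 ≤ 1  true
C2: w + t = 15 + (-14) = 1; 1 > -2  true
C3: t = -14 is in {-11, -9, -13, -14}  true
C4: q + p = -14 + (-13) = -27, not -24  false
C5: w = 15, v = -1; 15 ≥ -1 (want <)  false
C6: t × s = -14 × (-5) = 70  true
C7: p = -13 is outside [-19, -15]  false
C8: values -13, -14, -1 are pairwise distinct  true
C9: s = -5 is odd  true

Constraints 4, 5, and 7 are violated.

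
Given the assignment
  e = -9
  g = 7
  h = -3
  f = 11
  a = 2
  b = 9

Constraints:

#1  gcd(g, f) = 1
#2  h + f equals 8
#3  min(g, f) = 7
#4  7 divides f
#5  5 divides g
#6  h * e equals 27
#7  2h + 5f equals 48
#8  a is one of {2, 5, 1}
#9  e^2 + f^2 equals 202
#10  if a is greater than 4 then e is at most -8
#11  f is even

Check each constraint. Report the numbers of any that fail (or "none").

The assignment fails constraints 4, 5, 7, and 11.

#1 gcd(7, 11) = 1 — OK.
#2 h + f = -3 + 11 = 8 — OK.
#3 min(7, 11) = 7 — OK.
#4 11 = 7*1 + 4, so 7 does not divide 11 — violated.
#5 7 = 5*1 + 2, so 5 does not divide 7 — violated.
#6 h * e = -3 * (-9) = 27 — OK.
#7 2h + 5f = 2(-3) + 5(11) = 49, not 48 — violated.
#8 a = 2 is in {2, 5, 1} — OK.
#9 e^2 + f^2 = (-9)^2 + 11^2 = 81 + 121 = 202 — OK.
#10 a = 2, not > 4; antecedent false, conditional vacuously true — OK.
#11 f = 11 is odd — violated.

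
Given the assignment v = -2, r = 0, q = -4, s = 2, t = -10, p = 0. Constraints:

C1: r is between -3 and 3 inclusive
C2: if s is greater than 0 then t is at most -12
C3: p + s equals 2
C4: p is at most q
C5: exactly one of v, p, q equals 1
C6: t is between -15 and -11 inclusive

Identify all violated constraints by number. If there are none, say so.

C1: r = 0 lies in [-3, 3] — satisfied.
C2: s = 2 > 0, so we need t ≤ -12; but t = -10 > -12 — violated.
C3: p + s = 0 + 2 = 2 — satisfied.
C4: p = 0, q = -4; 0 > -4 (want ≤) — violated.
C5: v=-2, p=0, q=-4; 0 of them equal 1, not exactly one — violated.
C6: t = -10 is outside [-15, -11] — violated.

No — constraints 2, 4, 5, 6 are not satisfied.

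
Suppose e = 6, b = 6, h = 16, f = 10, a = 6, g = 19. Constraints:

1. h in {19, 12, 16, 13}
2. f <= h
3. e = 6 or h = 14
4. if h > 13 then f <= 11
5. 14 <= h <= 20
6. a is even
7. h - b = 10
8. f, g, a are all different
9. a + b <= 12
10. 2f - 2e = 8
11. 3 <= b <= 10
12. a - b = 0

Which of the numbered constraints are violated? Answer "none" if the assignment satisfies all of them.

1. h = 16 is in {19, 12, 16, 13} — satisfied.
2. f = 10, h = 16; 10 ≤ 16 — satisfied.
3. e = 6 = 6 (first disjunct) — satisfied.
4. h = 16 > 13, so we need f ≤ 11; f = 10 ≤ 11 — satisfied.
5. h = 16 lies in [14, 20] — satisfied.
6. a = 6 is even — satisfied.
7. h - b = 16 - 6 = 10 — satisfied.
8. values 10, 19, 6 are pairwise distinct — satisfied.
9. a + b = 6 + 6 = 12; 12 ≤ 12 — satisfied.
10. 2f - 2e = 2(10) - 2(6) = 8 — satisfied.
11. b = 6 lies in [3, 10] — satisfied.
12. a - b = 6 - 6 = 0 — satisfied.

Yes — all constraints hold.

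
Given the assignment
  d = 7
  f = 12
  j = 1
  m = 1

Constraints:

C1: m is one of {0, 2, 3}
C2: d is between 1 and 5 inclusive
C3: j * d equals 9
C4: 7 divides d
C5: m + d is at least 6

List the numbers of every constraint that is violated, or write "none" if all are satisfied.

C1: m = 1 is not in {0, 2, 3}  no
C2: d = 7 is outside [1, 5]  no
C3: j * d = 1 * 7 = 7, not 9  no
C4: 7 / 7 = 1, so 7 divides 7  yes
C5: m + d = 1 + 7 = 8; 8 ≥ 6  yes

No — constraints 1, 2, 3 are not satisfied.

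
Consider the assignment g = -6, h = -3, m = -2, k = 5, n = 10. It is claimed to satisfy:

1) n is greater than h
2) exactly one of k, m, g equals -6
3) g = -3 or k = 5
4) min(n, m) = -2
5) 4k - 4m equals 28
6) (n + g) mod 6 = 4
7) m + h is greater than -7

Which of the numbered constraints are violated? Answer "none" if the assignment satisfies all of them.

1) n = 10, h = -3; 10 > -3  OK
2) k=5, m=-2, g=-6; 1 of them equals -6  OK
3) g = -6 ≠ -3, but k = 5 = 5 (second disjunct)  OK
4) min(10, -2) = -2  OK
5) 4k - 4m = 4(5) - 4(-2) = 28  OK
6) n + g = 4; 4 mod 6 = 4  OK
7) m + h = -2 + (-3) = -5; -5 > -7  OK

None — every constraint holds.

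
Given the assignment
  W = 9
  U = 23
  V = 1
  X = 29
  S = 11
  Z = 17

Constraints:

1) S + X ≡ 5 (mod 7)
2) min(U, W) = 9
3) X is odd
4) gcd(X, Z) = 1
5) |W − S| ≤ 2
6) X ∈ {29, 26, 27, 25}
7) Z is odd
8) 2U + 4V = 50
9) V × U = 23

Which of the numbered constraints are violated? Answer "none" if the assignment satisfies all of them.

All constraints are satisfied.

1) S + X = 40; 40 mod 7 = 5  holds
2) min(23, 9) = 9  holds
3) X = 29 is odd  holds
4) gcd(29, 17) = 1  holds
5) |9 − 11| = 2; 2 ≤ 2  holds
6) X = 29 is in {29, 26, 27, 25}  holds
7) Z = 17 is odd  holds
8) 2U + 4V = 2(23) + 4(1) = 50  holds
9) V × U = 1 × 23 = 23  holds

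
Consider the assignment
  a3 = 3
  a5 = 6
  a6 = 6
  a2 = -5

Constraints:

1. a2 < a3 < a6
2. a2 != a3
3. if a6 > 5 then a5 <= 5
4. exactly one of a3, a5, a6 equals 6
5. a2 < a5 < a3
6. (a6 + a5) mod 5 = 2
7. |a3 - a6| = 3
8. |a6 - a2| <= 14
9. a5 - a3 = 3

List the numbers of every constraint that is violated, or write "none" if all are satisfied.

No — constraints 3, 4, and 5 are not satisfied.

1. values -5 < 3 < 6 — OK.
2. a2 = -5, a3 = 3; distinct — OK.
3. a6 = 6 > 5, so we need a5 ≤ 5; but a5 = 6 > 5 — violated.
4. a3=3, a5=6, a6=6; 2 of them equal 6, not exactly one — violated.
5. values -5, 6, 3; a5 = 6 is not < a3 = 3 — violated.
6. a6 + a5 = 12; 12 mod 5 = 2 — OK.
7. |3 - 6| = 3 — OK.
8. |6 - (-5)| = 11; 11 ≤ 14 — OK.
9. a5 - a3 = 6 - 3 = 3 — OK.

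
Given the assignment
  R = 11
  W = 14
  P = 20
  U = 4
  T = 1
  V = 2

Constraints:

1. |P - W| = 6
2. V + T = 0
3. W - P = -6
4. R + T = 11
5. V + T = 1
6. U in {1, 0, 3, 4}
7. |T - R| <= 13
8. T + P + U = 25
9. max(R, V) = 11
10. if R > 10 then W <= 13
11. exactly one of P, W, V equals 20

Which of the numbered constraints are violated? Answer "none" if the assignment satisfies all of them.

1. |20 - 14| = 6 — OK.
2. V + T = 2 + 1 = 3, not 0 — violated.
3. W - P = 14 - 20 = -6 — OK.
4. R + T = 11 + 1 = 12, not 11 — violated.
5. V + T = 2 + 1 = 3, not 1 — violated.
6. U = 4 is in {1, 0, 3, 4} — OK.
7. |1 - 11| = 10; 10 ≤ 13 — OK.
8. T + P + U = 1 + 20 + 4 = 25 — OK.
9. max(11, 2) = 11 — OK.
10. R = 11 > 10, so we need W ≤ 13; but W = 14 > 13 — violated.
11. P=20, W=14, V=2; 1 of them equals 20 — OK.

Constraints 2, 4, 5, and 10 are violated.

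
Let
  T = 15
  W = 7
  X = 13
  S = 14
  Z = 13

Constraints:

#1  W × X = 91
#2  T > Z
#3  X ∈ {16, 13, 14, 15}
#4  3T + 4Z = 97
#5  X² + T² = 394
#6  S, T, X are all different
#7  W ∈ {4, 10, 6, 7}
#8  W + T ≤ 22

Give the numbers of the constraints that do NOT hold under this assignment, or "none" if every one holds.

#1 W × X = 7 × 13 = 91  ✓
#2 T = 15, Z = 13; 15 > 13  ✓
#3 X = 13 is in {16, 13, 14, 15}  ✓
#4 3T + 4Z = 3(15) + 4(13) = 97  ✓
#5 X² + T² = 13² + 15² = 169 + 225 = 394  ✓
#6 values 14, 15, 13 are pairwise distinct  ✓
#7 W = 7 is in {4, 10, 6, 7}  ✓
#8 W + T = 7 + 15 = 22; 22 ≤ 22  ✓

None — every constraint holds.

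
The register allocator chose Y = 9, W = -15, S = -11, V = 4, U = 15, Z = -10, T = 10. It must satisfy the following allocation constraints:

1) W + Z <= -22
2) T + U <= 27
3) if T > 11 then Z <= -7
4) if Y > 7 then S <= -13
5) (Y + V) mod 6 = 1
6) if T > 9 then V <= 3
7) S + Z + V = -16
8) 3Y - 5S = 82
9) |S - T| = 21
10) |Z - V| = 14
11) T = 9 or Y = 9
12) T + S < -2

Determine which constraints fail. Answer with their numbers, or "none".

The assignment fails constraints 4, 6, 7, 12.

1) W + Z = -15 + (-10) = -25; -25 ≤ -22 — OK.
2) T + U = 10 + 15 = 25; 25 ≤ 27 — OK.
3) T = 10, not > 11; antecedent false, conditional vacuously true — OK.
4) Y = 9 > 7, so we need S ≤ -13; but S = -11 > -13 — violated.
5) Y + V = 13; 13 mod 6 = 1 — OK.
6) T = 10 > 9, so we need V ≤ 3; but V = 4 > 3 — violated.
7) S + Z + V = -11 + (-10) + 4 = -17, not -16 — violated.
8) 3Y - 5S = 3(9) - 5(-11) = 82 — OK.
9) |-11 - 10| = 21 — OK.
10) |-10 - 4| = 14 — OK.
11) T = 10 ≠ 9, but Y = 9 = 9 (second disjunct) — OK.
12) T + S = 10 + (-11) = -1; -1 ≥ -2, bound -2 not met — violated.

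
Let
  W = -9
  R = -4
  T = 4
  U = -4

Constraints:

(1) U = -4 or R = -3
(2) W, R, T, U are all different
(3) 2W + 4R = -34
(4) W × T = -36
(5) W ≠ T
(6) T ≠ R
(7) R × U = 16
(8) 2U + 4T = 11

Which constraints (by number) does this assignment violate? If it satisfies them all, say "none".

Violated: 2 and 8.

(1) U = -4 = -4 (first disjunct)  yes
(2) R = U = -4, not all different  no
(3) 2W + 4R = 2(-9) + 4(-4) = -34  yes
(4) W × T = -9 × 4 = -36  yes
(5) W = -9, T = 4; distinct  yes
(6) T = 4, R = -4; distinct  yes
(7) R × U = -4 × (-4) = 16  yes
(8) 2U + 4T = 2(-4) + 4(4) = 8, not 11  no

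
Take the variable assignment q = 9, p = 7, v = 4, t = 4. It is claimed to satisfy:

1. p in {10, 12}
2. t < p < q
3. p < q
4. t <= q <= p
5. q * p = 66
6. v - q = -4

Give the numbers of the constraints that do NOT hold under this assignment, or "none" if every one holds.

1. p = 7 is not in {10, 12}  ✘
2. values 4 < 7 < 9  ✔
3. p = 7, q = 9; 7 < 9  ✔
4. values 4, 9, 7; q = 9 is not <= p = 7  ✘
5. q * p = 9 * 7 = 63, not 66  ✘
6. v - q = 4 - 9 = -5, not -4  ✘

No — constraints 1, 4, 5, and 6 are not satisfied.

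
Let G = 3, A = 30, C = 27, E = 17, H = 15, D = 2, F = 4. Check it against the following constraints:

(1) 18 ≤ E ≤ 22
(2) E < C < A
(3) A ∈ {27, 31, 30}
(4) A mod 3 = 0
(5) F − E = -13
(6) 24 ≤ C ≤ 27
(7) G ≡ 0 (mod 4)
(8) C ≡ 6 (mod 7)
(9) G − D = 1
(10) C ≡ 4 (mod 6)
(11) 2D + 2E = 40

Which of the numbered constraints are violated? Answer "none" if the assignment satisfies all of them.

(1) E = 17 is outside [18, 22]  no
(2) values 17 < 27 < 30  yes
(3) A = 30 is in {27, 31, 30}  yes
(4) 30 mod 3 = 0  yes
(5) F − E = 4 − 17 = -13  yes
(6) C = 27 lies in [24, 27]  yes
(7) 3 mod 4 = 3, not 0  no
(8) 27 mod 7 = 6  yes
(9) G − D = 3 − 2 = 1  yes
(10) 27 mod 6 = 3, not 4  no
(11) 2D + 2E = 2(2) + 2(17) = 38, not 40  no

Violated: 1, 7, 10, and 11.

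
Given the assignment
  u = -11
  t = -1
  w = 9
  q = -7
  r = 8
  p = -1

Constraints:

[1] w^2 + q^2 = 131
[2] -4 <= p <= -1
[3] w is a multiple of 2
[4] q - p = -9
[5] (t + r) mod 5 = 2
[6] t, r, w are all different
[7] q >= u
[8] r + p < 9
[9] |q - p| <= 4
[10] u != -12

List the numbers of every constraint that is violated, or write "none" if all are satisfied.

[1] w^2 + q^2 = 9^2 + (-7)^2 = 81 + 49 = 130, not 131 — does not hold.
[2] p = -1 lies in [-4, -1] — holds.
[3] 9 = 2*4 + 1, so 2 does not divide 9 — does not hold.
[4] q - p = -7 - (-1) = -6, not -9 — does not hold.
[5] t + r = 7; 7 mod 5 = 2 — holds.
[6] values -1, 8, 9 are pairwise distinct — holds.
[7] q = -7, u = -11; -7 ≥ -11 — holds.
[8] r + p = 8 + (-1) = 7; 7 < 9 — holds.
[9] |-7 - (-1)| = 6; 6 > 4, exceeds bound 4 — does not hold.
[10] u = -11, and -11 ≠ -12 — holds.

Constraints 1, 3, 4, and 9 are violated.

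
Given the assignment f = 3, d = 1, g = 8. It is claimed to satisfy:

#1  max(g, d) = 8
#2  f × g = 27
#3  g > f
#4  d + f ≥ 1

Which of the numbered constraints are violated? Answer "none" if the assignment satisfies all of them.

#1 max(8, 1) = 8  ✔
#2 f × g = 3 × 8 = 24, not 27  ✘
#3 g = 8, f = 3; 8 > 3  ✔
#4 d + f = 1 + 3 = 4; 4 ≥ 1  ✔

Constraint 2 is violated.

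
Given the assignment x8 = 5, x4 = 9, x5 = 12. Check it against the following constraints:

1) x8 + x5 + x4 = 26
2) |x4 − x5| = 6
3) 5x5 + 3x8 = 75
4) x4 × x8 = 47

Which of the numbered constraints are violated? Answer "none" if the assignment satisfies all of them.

No — constraints 2 and 4 are not satisfied.

1) x8 + x5 + x4 = 5 + 12 + 9 = 26 — OK.
2) |9 − 12| = 3, not 6 — violated.
3) 5x5 + 3x8 = 5(12) + 3(5) = 75 — OK.
4) x4 × x8 = 9 × 5 = 45, not 47 — violated.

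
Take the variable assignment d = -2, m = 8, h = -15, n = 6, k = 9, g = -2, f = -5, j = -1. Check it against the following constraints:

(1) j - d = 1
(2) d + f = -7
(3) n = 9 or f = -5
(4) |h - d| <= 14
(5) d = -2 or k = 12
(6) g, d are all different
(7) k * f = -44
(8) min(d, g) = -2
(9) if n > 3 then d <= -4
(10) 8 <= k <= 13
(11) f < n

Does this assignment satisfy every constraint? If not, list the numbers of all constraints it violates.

Constraints 6, 7, 9 do not hold.

(1) j - d = -1 - (-2) = 1 — holds.
(2) d + f = -2 + (-5) = -7 — holds.
(3) n = 6 ≠ 9, but f = -5 = -5 (second disjunct) — holds.
(4) |-15 - (-2)| = 13; 13 ≤ 14 — holds.
(5) d = -2 = -2 (first disjunct) — holds.
(6) g = d = -2, not all different — fails.
(7) k * f = 9 * (-5) = -45, not -44 — fails.
(8) min(-2, -2) = -2 — holds.
(9) n = 6 > 3, so we need d ≤ -4; but d = -2 > -4 — fails.
(10) k = 9 lies in [8, 13] — holds.
(11) f = -5, n = 6; -5 < 6 — holds.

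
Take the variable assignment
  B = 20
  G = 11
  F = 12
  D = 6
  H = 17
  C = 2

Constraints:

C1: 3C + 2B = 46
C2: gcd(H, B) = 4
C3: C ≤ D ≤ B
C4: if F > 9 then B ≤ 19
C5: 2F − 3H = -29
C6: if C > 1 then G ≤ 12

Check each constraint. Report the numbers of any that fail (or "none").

Constraints 2, 4, 5 do not hold.

C1: 3C + 2B = 3(2) + 2(20) = 46 — satisfied.
C2: gcd(17, 20) = 1, not 4 — violated.
C3: values 2 ≤ 6 ≤ 20 — satisfied.
C4: F = 12 > 9, so we need B ≤ 19; but B = 20 > 19 — violated.
C5: 2F − 3H = 2(12) − 3(17) = -27, not -29 — violated.
C6: C = 2 > 1, so we need G ≤ 12; G = 11 ≤ 12 — satisfied.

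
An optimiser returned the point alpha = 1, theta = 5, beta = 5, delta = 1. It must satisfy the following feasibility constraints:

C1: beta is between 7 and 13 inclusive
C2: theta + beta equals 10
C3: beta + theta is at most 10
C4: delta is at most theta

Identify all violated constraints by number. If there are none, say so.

C1: beta = 5 is outside [7, 13]  false
C2: theta + beta = 5 + 5 = 10  true
C3: beta + theta = 5 + 5 = 10; 10 ≤ 10  true
C4: delta = 1, theta = 5; 1 ≤ 5  true

Constraint 1 does not hold.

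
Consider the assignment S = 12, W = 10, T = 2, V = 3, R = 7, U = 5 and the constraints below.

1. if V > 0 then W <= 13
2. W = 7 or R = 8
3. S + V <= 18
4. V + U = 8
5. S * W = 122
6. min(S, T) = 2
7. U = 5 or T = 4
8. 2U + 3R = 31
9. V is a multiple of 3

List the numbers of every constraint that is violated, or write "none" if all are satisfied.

Constraints 2, 5 do not hold.

1. V = 3 > 0, so we need W ≤ 13; W = 10 ≤ 13  ✔
2. W = 10 ≠ 7 and R = 7 ≠ 8; both disjuncts false  ✘
3. S + V = 12 + 3 = 15; 15 ≤ 18  ✔
4. V + U = 3 + 5 = 8  ✔
5. S * W = 12 * 10 = 120, not 122  ✘
6. min(12, 2) = 2  ✔
7. U = 5 = 5 (first disjunct)  ✔
8. 2U + 3R = 2(5) + 3(7) = 31  ✔
9. 3 / 3 = 1, so 3 divides 3  ✔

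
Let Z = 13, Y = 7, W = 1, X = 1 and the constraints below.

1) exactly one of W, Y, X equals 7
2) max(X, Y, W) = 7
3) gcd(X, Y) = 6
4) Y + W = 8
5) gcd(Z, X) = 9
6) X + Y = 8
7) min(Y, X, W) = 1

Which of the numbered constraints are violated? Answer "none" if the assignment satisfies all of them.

The assignment fails constraints 3 and 5.

1) W=1, Y=7, X=1; 1 of them equals 7  ✓
2) max(1, 7, 1) = 7  ✓
3) gcd(1, 7) = 1, not 6  ✗
4) Y + W = 7 + 1 = 8  ✓
5) gcd(13, 1) = 1, not 9  ✗
6) X + Y = 1 + 7 = 8  ✓
7) min(7, 1, 1) = 1  ✓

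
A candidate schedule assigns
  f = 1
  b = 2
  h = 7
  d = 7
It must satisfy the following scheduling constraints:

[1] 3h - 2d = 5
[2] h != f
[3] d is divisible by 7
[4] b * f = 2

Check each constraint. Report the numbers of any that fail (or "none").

[1] 3h - 2d = 3(7) - 2(7) = 7, not 5  ✘
[2] h = 7, f = 1; distinct  ✔
[3] 7 / 7 = 1, so 7 divides 7  ✔
[4] b * f = 2 * 1 = 2  ✔

Constraint 1 is violated.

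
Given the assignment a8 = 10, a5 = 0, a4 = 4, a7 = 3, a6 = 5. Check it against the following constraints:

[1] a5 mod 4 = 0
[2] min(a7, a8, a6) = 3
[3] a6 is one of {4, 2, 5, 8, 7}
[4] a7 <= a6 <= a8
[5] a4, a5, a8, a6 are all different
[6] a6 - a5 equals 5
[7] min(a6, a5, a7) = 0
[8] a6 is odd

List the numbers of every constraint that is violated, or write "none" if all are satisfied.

[1] 0 mod 4 = 0  true
[2] min(3, 10, 5) = 3  true
[3] a6 = 5 is in {4, 2, 5, 8, 7}  true
[4] values 3 <= 5 <= 10  true
[5] values 4, 0, 10, 5 are pairwise distinct  true
[6] a6 - a5 = 5 - 0 = 5  true
[7] min(5, 0, 3) = 0  true
[8] a6 = 5 is odd  true

All constraints are satisfied.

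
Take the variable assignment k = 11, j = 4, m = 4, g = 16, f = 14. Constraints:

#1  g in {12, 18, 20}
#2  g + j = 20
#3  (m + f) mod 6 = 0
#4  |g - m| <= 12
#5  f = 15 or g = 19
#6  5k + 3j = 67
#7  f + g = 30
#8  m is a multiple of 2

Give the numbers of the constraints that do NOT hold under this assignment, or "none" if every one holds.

#1 g = 16 is not in {12, 18, 20} — fails.
#2 g + j = 16 + 4 = 20 — holds.
#3 m + f = 18; 18 mod 6 = 0 — holds.
#4 |16 - 4| = 12; 12 ≤ 12 — holds.
#5 f = 14 ≠ 15 and g = 16 ≠ 19; both disjuncts false — fails.
#6 5k + 3j = 5(11) + 3(4) = 67 — holds.
#7 f + g = 14 + 16 = 30 — holds.
#8 4 / 2 = 2, so 2 divides 4 — holds.

Constraints 1 and 5 are violated.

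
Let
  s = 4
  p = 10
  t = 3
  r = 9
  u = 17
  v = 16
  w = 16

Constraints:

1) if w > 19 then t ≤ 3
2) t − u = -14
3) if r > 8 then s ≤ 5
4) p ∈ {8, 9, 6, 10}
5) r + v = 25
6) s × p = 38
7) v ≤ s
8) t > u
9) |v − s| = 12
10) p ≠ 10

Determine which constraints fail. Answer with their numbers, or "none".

Constraints 6, 7, 8, and 10 are violated.

1) w = 16, not > 19; antecedent false, conditional vacuously true  OK
2) t − u = 3 − 17 = -14  OK
3) r = 9 > 8, so we need s ≤ 5; s = 4 ≤ 5  OK
4) p = 10 is in {8, 9, 6, 10}  OK
5) r + v = 9 + 16 = 25  OK
6) s × p = 4 × 10 = 40, not 38  FAIL
7) v = 16, s = 4; 16 > 4 (want ≤)  FAIL
8) t = 3, u = 17; 3 ≤ 17 (want >)  FAIL
9) |16 − 4| = 12  OK
10) p = 10, but 10 is required to differ  FAIL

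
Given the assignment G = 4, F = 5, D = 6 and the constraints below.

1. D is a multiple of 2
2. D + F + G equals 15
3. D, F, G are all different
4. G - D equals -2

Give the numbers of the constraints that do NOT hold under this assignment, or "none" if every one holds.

1. 6 / 2 = 3, so 2 divides 6 — holds.
2. D + F + G = 6 + 5 + 4 = 15 — holds.
3. values 6, 5, 4 are pairwise distinct — holds.
4. G - D = 4 - 6 = -2 — holds.

All constraints are satisfied.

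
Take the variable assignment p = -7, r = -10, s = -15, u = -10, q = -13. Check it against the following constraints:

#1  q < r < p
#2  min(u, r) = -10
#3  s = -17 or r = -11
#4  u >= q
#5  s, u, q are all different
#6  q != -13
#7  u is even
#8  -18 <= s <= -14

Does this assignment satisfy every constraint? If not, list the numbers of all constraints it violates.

#1 values -13 < -10 < -7  yes
#2 min(-10, -10) = -10  yes
#3 s = -15 ≠ -17 and r = -10 ≠ -11; both disjuncts false  no
#4 u = -10, q = -13; -10 ≥ -13  yes
#5 values -15, -10, -13 are pairwise distinct  yes
#6 q = -13, but -13 is required to differ  no
#7 u = -10 is even  yes
#8 s = -15 lies in [-18, -14]  yes

Constraints 3, 6 are violated.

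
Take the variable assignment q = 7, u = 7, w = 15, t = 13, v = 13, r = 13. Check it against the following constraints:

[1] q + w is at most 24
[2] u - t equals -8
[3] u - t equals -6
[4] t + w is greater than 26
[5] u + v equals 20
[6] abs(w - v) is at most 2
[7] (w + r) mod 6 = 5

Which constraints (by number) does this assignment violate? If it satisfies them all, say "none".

[1] q + w = 7 + 15 = 22; 22 ≤ 24  yes
[2] u - t = 7 - 13 = -6, not -8  no
[3] u - t = 7 - 13 = -6  yes
[4] t + w = 13 + 15 = 28; 28 > 26  yes
[5] u + v = 7 + 13 = 20  yes
[6] abs(15 - 13) = 2; 2 ≤ 2  yes
[7] w + r = 28; 28 mod 6 = 4, not 5  no

Constraints 2, 7 are violated.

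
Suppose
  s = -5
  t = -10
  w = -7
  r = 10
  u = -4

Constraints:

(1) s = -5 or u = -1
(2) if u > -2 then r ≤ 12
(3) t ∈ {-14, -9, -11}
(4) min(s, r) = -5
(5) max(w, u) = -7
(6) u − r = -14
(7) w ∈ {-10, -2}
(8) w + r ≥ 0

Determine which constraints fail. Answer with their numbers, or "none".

Constraints 3, 5, and 7 are violated.

(1) s = -5 = -5 (first disjunct)  OK
(2) u = -4, not > -2; antecedent false, conditional vacuously true  OK
(3) t = -10 is not in {-14, -9, -11}  FAIL
(4) min(-5, 10) = -5  OK
(5) max(-7, -4) = -4, not -7  FAIL
(6) u − r = -4 − 10 = -14  OK
(7) w = -7 is not in {-10, -2}  FAIL
(8) w + r = -7 + 10 = 3; 3 ≥ 0  OK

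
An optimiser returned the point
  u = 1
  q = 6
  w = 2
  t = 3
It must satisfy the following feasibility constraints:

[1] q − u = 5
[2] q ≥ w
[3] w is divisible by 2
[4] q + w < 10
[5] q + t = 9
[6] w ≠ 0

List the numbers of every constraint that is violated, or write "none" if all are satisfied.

[1] q − u = 6 − 1 = 5  OK
[2] q = 6, w = 2; 6 ≥ 2  OK
[3] 2 / 2 = 1, so 2 divides 2  OK
[4] q + w = 6 + 2 = 8; 8 < 10  OK
[5] q + t = 6 + 3 = 9  OK
[6] w = 2, and 2 ≠ 0  OK

No violations.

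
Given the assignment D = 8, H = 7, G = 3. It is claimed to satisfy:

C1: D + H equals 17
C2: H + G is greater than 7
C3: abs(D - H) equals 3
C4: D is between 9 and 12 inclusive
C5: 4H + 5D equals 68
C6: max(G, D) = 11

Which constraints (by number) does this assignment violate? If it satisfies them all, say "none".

C1: D + H = 8 + 7 = 15, not 17 — does not hold.
C2: H + G = 7 + 3 = 10; 10 > 7 — holds.
C3: abs(8 - 7) = 1, not 3 — does not hold.
C4: D = 8 is outside [9, 12] — does not hold.
C5: 4H + 5D = 4(7) + 5(8) = 68 — holds.
C6: max(3, 8) = 8, not 11 — does not hold.

Constraints 1, 3, 4, and 6 do not hold.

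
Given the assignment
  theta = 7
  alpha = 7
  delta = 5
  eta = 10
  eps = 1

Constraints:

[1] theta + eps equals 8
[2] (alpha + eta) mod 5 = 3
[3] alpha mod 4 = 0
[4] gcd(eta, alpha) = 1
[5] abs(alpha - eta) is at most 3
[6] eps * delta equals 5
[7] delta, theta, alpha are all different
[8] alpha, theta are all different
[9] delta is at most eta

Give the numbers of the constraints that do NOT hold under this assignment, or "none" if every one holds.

[1] theta + eps = 7 + 1 = 8  yes
[2] alpha + eta = 17; 17 mod 5 = 2, not 3  no
[3] 7 mod 4 = 3, not 0  no
[4] gcd(10, 7) = 1  yes
[5] abs(7 - 10) = 3; 3 ≤ 3  yes
[6] eps * delta = 1 * 5 = 5  yes
[7] theta = alpha = 7, not all different  no
[8] alpha = theta = 7, not all different  no
[9] delta = 5, eta = 10; 5 ≤ 10  yes

Constraints 2, 3, 7, and 8 do not hold.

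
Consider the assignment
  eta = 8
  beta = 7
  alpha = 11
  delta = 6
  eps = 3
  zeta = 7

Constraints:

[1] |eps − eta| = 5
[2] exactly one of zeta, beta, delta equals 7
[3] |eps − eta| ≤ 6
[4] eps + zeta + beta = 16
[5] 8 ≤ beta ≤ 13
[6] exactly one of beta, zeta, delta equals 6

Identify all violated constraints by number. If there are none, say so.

[1] |3 − 8| = 5 — OK.
[2] zeta=7, beta=7, delta=6; 2 of them equal 7, not exactly one — violated.
[3] |3 − 8| = 5; 5 ≤ 6 — OK.
[4] eps + zeta + beta = 3 + 7 + 7 = 17, not 16 — violated.
[5] beta = 7 is outside [8, 13] — violated.
[6] beta=7, zeta=7, delta=6; 1 of them equals 6 — OK.

Constraints 2, 4, and 5 do not hold.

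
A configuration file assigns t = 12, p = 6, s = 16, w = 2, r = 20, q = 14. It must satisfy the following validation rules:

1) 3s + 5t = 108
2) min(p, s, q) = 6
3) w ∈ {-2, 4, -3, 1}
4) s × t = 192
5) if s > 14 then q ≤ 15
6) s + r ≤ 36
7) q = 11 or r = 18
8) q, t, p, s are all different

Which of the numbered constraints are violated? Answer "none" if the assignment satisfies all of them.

No — constraints 3 and 7 are not satisfied.

1) 3s + 5t = 3(16) + 5(12) = 108  holds
2) min(6, 16, 14) = 6  holds
3) w = 2 is not in {-2, 4, -3, 1}  fails
4) s × t = 16 × 12 = 192  holds
5) s = 16 > 14, so we need q ≤ 15; q = 14 ≤ 15  holds
6) s + r = 16 + 20 = 36; 36 ≤ 36  holds
7) q = 14 ≠ 11 and r = 20 ≠ 18; both disjuncts false  fails
8) values 14, 12, 6, 16 are pairwise distinct  holds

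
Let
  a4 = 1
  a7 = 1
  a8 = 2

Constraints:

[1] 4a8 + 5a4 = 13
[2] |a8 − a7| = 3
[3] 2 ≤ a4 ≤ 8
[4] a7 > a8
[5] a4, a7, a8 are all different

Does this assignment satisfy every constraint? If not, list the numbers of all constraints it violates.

[1] 4a8 + 5a4 = 4(2) + 5(1) = 13  yes
[2] |2 − 1| = 1, not 3  no
[3] a4 = 1 is outside [2, 8]  no
[4] a7 = 1, a8 = 2; 1 ≤ 2 (want >)  no
[5] a4 = a7 = 1, not all different  no

Violated: 2, 3, 4, and 5.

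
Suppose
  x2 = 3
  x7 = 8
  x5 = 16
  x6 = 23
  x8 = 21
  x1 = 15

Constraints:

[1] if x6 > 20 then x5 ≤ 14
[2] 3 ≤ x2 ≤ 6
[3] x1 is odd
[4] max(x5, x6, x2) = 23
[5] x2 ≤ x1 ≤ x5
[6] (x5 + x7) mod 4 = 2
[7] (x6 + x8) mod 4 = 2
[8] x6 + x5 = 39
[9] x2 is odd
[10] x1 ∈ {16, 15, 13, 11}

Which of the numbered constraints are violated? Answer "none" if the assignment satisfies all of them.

No — constraints 1, 6, and 7 are not satisfied.

[1] x6 = 23 > 20, so we need x5 ≤ 14; but x5 = 16 > 14  false
[2] x2 = 3 lies in [3, 6]  true
[3] x1 = 15 is odd  true
[4] max(16, 23, 3) = 23  true
[5] values 3 ≤ 15 ≤ 16  true
[6] x5 + x7 = 24; 24 mod 4 = 0, not 2  false
[7] x6 + x8 = 44; 44 mod 4 = 0, not 2  false
[8] x6 + x5 = 23 + 16 = 39  true
[9] x2 = 3 is odd  true
[10] x1 = 15 is in {16, 15, 13, 11}  true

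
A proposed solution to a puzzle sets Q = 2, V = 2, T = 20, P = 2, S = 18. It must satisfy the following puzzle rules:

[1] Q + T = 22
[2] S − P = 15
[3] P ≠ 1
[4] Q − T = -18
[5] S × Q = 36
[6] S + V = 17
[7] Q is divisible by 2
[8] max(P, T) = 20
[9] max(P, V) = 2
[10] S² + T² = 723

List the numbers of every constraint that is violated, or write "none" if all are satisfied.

[1] Q + T = 2 + 20 = 22  OK
[2] S − P = 18 − 2 = 16, not 15  FAIL
[3] P = 2, and 2 ≠ 1  OK
[4] Q − T = 2 − 20 = -18  OK
[5] S × Q = 18 × 2 = 36  OK
[6] S + V = 18 + 2 = 20, not 17  FAIL
[7] 2 / 2 = 1, so 2 divides 2  OK
[8] max(2, 20) = 20  OK
[9] max(2, 2) = 2  OK
[10] S² + T² = 18² + 20² = 324 + 400 = 724, not 723  FAIL

No — constraints 2, 6, and 10 are not satisfied.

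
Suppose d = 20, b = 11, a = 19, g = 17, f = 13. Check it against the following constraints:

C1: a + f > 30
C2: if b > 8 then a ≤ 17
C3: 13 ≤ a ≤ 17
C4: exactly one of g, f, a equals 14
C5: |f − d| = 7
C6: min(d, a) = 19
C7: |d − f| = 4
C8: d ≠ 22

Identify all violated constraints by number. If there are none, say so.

The assignment fails constraints 2, 3, 4, 7.

C1: a + f = 19 + 13 = 32; 32 > 30 — holds.
C2: b = 11 > 8, so we need a ≤ 17; but a = 19 > 17 — fails.
C3: a = 19 is outside [13, 17] — fails.
C4: g=17, f=13, a=19; 0 of them equal 14, not exactly one — fails.
C5: |13 − 20| = 7 — holds.
C6: min(20, 19) = 19 — holds.
C7: |20 − 13| = 7, not 4 — fails.
C8: d = 20, and 20 ≠ 22 — holds.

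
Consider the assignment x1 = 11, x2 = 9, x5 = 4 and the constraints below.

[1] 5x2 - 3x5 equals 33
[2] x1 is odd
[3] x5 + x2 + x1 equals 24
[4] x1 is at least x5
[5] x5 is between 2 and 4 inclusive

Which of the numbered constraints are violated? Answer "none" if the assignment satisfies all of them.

[1] 5x2 - 3x5 = 5(9) - 3(4) = 33  OK
[2] x1 = 11 is odd  OK
[3] x5 + x2 + x1 = 4 + 9 + 11 = 24  OK
[4] x1 = 11, x5 = 4; 11 ≥ 4  OK
[5] x5 = 4 lies in [2, 4]  OK

Yes — all constraints hold.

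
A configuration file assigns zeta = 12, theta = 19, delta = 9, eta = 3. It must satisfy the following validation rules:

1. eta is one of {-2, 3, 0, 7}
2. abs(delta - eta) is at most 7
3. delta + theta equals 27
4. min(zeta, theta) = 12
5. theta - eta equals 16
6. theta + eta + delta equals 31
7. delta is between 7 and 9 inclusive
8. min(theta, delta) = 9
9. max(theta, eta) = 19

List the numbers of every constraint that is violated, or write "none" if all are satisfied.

1. eta = 3 is in {-2, 3, 0, 7}  ✔
2. abs(9 - 3) = 6; 6 ≤ 7  ✔
3. delta + theta = 9 + 19 = 28, not 27  ✘
4. min(12, 19) = 12  ✔
5. theta - eta = 19 - 3 = 16  ✔
6. theta + eta + delta = 19 + 3 + 9 = 31  ✔
7. delta = 9 lies in [7, 9]  ✔
8. min(19, 9) = 9  ✔
9. max(19, 3) = 19  ✔

Constraint 3 is violated.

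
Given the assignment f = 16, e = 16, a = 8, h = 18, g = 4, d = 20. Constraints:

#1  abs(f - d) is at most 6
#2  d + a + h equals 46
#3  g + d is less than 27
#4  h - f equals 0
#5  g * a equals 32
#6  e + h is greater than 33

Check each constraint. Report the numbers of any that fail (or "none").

#1 abs(16 - 20) = 4; 4 ≤ 6  ✓
#2 d + a + h = 20 + 8 + 18 = 46  ✓
#3 g + d = 4 + 20 = 24; 24 < 27  ✓
#4 h - f = 18 - 16 = 2, not 0  ✗
#5 g * a = 4 * 8 = 32  ✓
#6 e + h = 16 + 18 = 34; 34 > 33  ✓

No — constraint 4 is not satisfied.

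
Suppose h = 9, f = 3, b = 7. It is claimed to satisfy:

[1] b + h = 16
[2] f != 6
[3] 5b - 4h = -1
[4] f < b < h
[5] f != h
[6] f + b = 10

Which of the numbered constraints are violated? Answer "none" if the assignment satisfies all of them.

[1] b + h = 7 + 9 = 16  OK
[2] f = 3, and 3 ≠ 6  OK
[3] 5b - 4h = 5(7) - 4(9) = -1  OK
[4] values 3 < 7 < 9  OK
[5] f = 3, h = 9; distinct  OK
[6] f + b = 3 + 7 = 10  OK

None — every constraint holds.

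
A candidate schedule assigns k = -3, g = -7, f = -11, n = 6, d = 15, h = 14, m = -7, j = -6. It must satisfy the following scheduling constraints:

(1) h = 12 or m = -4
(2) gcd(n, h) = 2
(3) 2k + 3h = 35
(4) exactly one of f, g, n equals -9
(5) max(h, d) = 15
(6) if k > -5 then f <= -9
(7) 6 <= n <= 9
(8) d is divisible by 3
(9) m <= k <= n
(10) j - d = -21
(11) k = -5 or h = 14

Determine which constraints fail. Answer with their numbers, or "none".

(1) h = 14 ≠ 12 and m = -7 ≠ -4; both disjuncts false — violated.
(2) gcd(6, 14) = 2 — satisfied.
(3) 2k + 3h = 2(-3) + 3(14) = 36, not 35 — violated.
(4) f=-11, g=-7, n=6; 0 of them equal -9, not exactly one — violated.
(5) max(14, 15) = 15 — satisfied.
(6) k = -3 > -5, so we need f ≤ -9; f = -11 ≤ -9 — satisfied.
(7) n = 6 lies in [6, 9] — satisfied.
(8) 15 / 3 = 5, so 3 divides 15 — satisfied.
(9) values -7 <= -3 <= 6 — satisfied.
(10) j - d = -6 - 15 = -21 — satisfied.
(11) k = -3 ≠ -5, but h = 14 = 14 (second disjunct) — satisfied.

The assignment fails constraints 1, 3, and 4.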